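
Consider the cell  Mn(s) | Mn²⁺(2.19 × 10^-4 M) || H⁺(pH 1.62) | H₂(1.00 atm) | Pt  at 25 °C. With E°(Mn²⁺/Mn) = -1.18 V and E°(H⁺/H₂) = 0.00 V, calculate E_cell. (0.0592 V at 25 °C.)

1.19 V

The hydrogen couple is the cathode, so E°_cell = 1.18 V; n = 2.
[H⁺] = 10^(−1.62) = 0.024 M, and Q = [Mn²⁺]·P(H₂) / [H⁺]^2 = 0.381.
E = E° − (0.0592/2) log Q = 1.18 − (0.0592/2)(-0.420) = 1.192 V.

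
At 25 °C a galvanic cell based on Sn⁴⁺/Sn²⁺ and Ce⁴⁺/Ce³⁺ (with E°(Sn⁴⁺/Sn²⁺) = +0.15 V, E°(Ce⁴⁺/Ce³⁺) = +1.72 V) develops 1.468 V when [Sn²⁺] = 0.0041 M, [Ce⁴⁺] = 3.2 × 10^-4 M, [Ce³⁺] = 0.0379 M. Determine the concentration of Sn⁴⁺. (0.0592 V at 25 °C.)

From the Nernst equation, log Q = n(E° − E)/0.0592 = 2(1.57 − 1.468)/0.0592 = 3.446, so Q = 2790.
With Q = [Sn⁴⁺]·[Ce³⁺]^2/([Sn²⁺]·[Ce⁴⁺]^2) and the known concentrations, [Sn⁴⁺] in the numerator gives [Sn⁴⁺] = 8.2 × 10^-4 M.

8.2 × 10^-4 M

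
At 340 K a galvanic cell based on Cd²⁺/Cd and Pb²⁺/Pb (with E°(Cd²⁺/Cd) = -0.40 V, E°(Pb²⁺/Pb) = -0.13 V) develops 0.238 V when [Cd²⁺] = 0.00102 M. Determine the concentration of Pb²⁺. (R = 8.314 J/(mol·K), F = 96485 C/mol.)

From the Nernst equation, ln Q = nF(E° − E)/RT = 2×96485×(0.27 − 0.238)/(8.314×340) = 2.184, so Q = 8.89.
With Q = [Cd²⁺]/[Pb²⁺] and the known concentrations, [Pb²⁺] in the denominator gives [Pb²⁺] = 1.1 × 10^-4 M.

1.1 × 10^-4 M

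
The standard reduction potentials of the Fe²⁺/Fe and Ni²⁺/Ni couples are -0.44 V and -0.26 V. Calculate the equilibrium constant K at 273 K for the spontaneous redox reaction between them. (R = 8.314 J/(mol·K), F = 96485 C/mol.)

4.4 × 10^6

E°_cell = -0.26 − (-0.44) = 0.18 V, with n = 2 electrons transferred.
At equilibrium E = 0, so the Nernst equation gives ln K = nFE°/RT = (2)(96485)(0.18)/((8.314)(273)) = 15.30.
K = e^15.30 = 4.4 × 10^6.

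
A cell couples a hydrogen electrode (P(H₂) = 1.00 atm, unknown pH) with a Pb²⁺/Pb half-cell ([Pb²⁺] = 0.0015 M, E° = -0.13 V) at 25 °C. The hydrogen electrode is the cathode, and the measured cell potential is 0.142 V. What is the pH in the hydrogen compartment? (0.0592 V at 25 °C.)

pH = 1.21

E°_cell = 0.13 V and n = 2.
log Q = n(E° − E)/0.0592 = 2×(0.13 − 0.142)/0.0592 = -0.405.
With Q = [Pb²⁺]·P(H₂) / [H⁺]^2, solving for [H⁺] gives log[H⁺] = -1.209, so pH = 1.21.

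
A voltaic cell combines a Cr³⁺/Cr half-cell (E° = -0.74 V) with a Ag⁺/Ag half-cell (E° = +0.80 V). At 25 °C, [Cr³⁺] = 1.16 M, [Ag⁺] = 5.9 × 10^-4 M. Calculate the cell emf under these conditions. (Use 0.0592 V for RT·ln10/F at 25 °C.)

1.35 V

The Ag⁺/Ag couple has the higher reduction potential and acts as the cathode, so E°_cell = +0.80 − (-0.74) = 1.54 V.
Balancing electrons gives n = 3; the reaction quotient is Q = [Cr³⁺]/[Ag⁺]^3 = 5.65 × 10^9.
At 25 °C, E = E° − (0.0592/n) log Q = 1.54 − (0.0592/3)(9.752) = 1.540 − 0.192 = 1.348 V.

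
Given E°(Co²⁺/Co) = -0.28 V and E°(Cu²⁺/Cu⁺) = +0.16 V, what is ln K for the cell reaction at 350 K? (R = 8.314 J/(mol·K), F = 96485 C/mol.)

ln K = 29.2

E°_cell = +0.16 − (-0.28) = 0.44 V, with n = 2 electrons transferred.
At equilibrium E = 0, so the Nernst equation gives ln K = nFE°/RT = (2)(96485)(0.44)/((8.314)(350)) = 29.18.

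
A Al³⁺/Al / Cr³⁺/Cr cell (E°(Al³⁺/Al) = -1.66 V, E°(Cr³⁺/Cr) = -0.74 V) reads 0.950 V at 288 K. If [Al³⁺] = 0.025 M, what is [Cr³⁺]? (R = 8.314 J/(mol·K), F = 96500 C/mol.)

From the Nernst equation, ln Q = nF(E° − E)/RT = 3×96500×(0.92 − 0.950)/(8.314×288) = -3.627, so Q = 0.0266.
With Q = [Al³⁺]/[Cr³⁺] and the known concentrations, [Cr³⁺] in the denominator gives [Cr³⁺] = 0.94 M.

0.94 M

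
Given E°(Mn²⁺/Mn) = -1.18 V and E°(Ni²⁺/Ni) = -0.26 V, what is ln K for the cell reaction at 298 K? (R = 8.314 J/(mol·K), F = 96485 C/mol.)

E°_cell = -0.26 − (-1.18) = 0.92 V, with n = 2 electrons transferred.
At equilibrium E = 0, so the Nernst equation gives ln K = nFE°/RT = (2)(96485)(0.92)/((8.314)(298)) = 71.66.

ln K = 71.7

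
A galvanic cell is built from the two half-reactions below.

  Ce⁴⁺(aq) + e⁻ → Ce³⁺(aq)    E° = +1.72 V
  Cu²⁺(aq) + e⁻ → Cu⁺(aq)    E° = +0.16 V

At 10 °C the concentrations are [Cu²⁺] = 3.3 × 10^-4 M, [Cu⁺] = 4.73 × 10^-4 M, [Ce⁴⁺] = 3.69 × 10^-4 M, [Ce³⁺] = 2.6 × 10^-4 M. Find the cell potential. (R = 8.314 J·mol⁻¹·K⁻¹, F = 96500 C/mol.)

1.58 V

The Ce⁴⁺/Ce³⁺ couple has the higher reduction potential and acts as the cathode, so E°_cell = +1.72 − (+0.16) = 1.56 V.
Balancing electrons gives n = 1; the reaction quotient is Q = [Cu²⁺]·[Ce³⁺]/([Cu⁺]·[Ce⁴⁺]) = 0.492.
E = E° − (RT/nF) ln Q = 1.56 − (8.314×283)/(1×96500) × (-0.710) = 1.560 + 0.017 = 1.577 V.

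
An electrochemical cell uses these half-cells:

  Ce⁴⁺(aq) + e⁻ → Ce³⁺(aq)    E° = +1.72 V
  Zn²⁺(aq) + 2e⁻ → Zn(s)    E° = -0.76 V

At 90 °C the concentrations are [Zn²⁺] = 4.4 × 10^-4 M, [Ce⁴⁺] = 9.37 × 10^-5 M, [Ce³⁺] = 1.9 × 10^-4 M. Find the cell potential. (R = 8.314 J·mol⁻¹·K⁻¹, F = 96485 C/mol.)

2.58 V

The Ce⁴⁺/Ce³⁺ couple has the higher reduction potential and acts as the cathode, so E°_cell = +1.72 − (-0.76) = 2.48 V.
Balancing electrons gives n = 2; the reaction quotient is Q = [Zn²⁺]·[Ce³⁺]^2/[Ce⁴⁺]^2 = 0.00181.
E = E° − (RT/nF) ln Q = 2.48 − (8.314×363)/(2×96485) × (-6.315) = 2.480 + 0.099 = 2.579 V.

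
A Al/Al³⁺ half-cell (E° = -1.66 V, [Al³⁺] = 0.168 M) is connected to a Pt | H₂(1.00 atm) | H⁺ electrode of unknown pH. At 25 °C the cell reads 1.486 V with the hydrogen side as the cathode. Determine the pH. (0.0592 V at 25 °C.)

pH = 3.20

E°_cell = 1.66 V and n = 6.
log Q = n(E° − E)/0.0592 = 6×(1.66 − 1.486)/0.0592 = 17.635.
With Q = [Al³⁺]^2·P(H₂)^3 / [H⁺]^6, solving for [H⁺] gives log[H⁺] = -3.197, so pH = 3.20.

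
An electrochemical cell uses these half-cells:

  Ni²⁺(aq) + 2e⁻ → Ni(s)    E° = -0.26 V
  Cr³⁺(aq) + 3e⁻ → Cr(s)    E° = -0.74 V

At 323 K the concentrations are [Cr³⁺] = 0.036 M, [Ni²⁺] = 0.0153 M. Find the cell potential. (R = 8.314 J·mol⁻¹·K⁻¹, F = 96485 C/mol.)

The Ni²⁺/Ni couple has the higher reduction potential and acts as the cathode, so E°_cell = -0.26 − (-0.74) = 0.48 V.
Balancing electrons gives n = 6; the reaction quotient is Q = [Cr³⁺]^2/[Ni²⁺]^3 = 362.
E = E° − (RT/nF) ln Q = 0.48 − (8.314×323)/(6×96485) × (5.891) = 0.480 − 0.027 = 0.453 V.

0.453 V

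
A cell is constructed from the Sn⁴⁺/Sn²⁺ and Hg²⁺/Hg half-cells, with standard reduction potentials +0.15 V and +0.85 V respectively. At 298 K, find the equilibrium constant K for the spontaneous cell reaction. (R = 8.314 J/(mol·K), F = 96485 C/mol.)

E°_cell = +0.85 − (+0.15) = 0.70 V, with n = 2 electrons transferred.
At equilibrium E = 0, so the Nernst equation gives ln K = nFE°/RT = (2)(96485)(0.70)/((8.314)(298)) = 54.52.
K = e^54.52 = 4.8 × 10^23.

4.8 × 10^23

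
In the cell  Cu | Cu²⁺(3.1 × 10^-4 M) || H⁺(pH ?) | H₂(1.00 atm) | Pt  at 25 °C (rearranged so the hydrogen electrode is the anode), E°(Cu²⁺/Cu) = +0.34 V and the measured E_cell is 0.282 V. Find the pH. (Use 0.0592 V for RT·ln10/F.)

E°_cell = 0.34 V and n = 2.
log Q = n(E° − E)/0.0592 = 2×(0.34 − 0.282)/0.0592 = 1.959.
With Q = [H⁺]^2 / ([Cu²⁺]·P(H₂)), solving for [H⁺] gives log[H⁺] = -0.775, so pH = 0.77.

pH = 0.77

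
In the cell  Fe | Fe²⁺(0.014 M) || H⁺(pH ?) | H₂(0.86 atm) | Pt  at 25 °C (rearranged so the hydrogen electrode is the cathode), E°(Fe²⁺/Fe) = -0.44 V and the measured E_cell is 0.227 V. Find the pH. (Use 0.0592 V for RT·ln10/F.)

E°_cell = 0.44 V and n = 2.
log Q = n(E° − E)/0.0592 = 2×(0.44 − 0.227)/0.0592 = 7.196.
With Q = [Fe²⁺]·P(H₂) / [H⁺]^2, solving for [H⁺] gives log[H⁺] = -4.558, so pH = 4.56.

pH = 4.56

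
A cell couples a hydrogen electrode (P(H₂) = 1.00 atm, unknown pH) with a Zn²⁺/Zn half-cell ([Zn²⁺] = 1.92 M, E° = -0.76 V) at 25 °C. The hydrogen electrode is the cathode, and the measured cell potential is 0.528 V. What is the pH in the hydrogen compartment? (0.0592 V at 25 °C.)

E°_cell = 0.76 V and n = 2.
log Q = n(E° − E)/0.0592 = 2×(0.76 − 0.528)/0.0592 = 7.838.
With Q = [Zn²⁺]·P(H₂) / [H⁺]^2, solving for [H⁺] gives log[H⁺] = -3.777, so pH = 3.78.

pH = 3.78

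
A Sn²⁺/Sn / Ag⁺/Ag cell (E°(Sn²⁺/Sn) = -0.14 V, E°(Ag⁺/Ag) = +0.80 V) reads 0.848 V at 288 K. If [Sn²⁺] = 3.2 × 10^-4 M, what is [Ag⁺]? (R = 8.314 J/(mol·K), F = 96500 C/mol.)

4.4 × 10^-4 M

From the Nernst equation, ln Q = nF(E° − E)/RT = 2×96500×(0.94 − 0.848)/(8.314×288) = 7.416, so Q = 1660.
With Q = [Sn²⁺]/[Ag⁺]^2 and the known concentrations, [Ag⁺]^2 in the denominator gives [Ag⁺] = 4.4 × 10^-4 M.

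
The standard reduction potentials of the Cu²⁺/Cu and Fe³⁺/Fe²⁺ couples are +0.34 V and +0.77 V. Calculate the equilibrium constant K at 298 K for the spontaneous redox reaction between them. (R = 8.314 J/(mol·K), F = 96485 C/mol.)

3.5 × 10^14

E°_cell = +0.77 − (+0.34) = 0.43 V, with n = 2 electrons transferred.
At equilibrium E = 0, so the Nernst equation gives ln K = nFE°/RT = (2)(96485)(0.43)/((8.314)(298)) = 33.49.
K = e^33.49 = 3.5 × 10^14.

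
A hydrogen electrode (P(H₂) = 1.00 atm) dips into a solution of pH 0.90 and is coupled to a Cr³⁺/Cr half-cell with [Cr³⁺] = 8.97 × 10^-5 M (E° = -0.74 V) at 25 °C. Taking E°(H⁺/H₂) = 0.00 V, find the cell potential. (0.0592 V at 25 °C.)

0.77 V

The hydrogen couple is the cathode, so E°_cell = 0.74 V; n = 6.
[H⁺] = 10^(−0.90) = 0.13 M, and Q = [Cr³⁺]^2·P(H₂)^3 / [H⁺]^6 = 0.00202.
E = E° − (0.0592/6) log Q = 0.74 − (0.0592/6)(-2.694) = 0.767 V.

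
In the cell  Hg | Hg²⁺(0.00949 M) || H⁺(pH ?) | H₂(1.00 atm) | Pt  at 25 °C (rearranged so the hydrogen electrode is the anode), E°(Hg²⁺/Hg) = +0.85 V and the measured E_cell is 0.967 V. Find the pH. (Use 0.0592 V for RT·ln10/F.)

E°_cell = 0.85 V and n = 2.
log Q = n(E° − E)/0.0592 = 2×(0.85 − 0.967)/0.0592 = -3.953.
With Q = [H⁺]^2 / ([Hg²⁺]·P(H₂)), solving for [H⁺] gives log[H⁺] = -2.988, so pH = 2.99.

pH = 2.99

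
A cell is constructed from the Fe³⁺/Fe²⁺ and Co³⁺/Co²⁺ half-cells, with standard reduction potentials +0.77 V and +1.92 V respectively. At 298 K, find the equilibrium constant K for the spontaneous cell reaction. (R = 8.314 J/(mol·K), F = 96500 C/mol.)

2.8 × 10^19

E°_cell = +1.92 − (+0.77) = 1.15 V, with n = 1 electron transferred.
At equilibrium E = 0, so the Nernst equation gives ln K = nFE°/RT = (1)(96500)(1.15)/((8.314)(298)) = 44.79.
K = e^44.79 = 2.8 × 10^19.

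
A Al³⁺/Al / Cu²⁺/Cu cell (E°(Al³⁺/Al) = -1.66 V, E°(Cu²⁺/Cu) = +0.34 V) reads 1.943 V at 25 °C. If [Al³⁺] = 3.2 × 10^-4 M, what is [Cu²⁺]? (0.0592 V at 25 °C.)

From the Nernst equation, log Q = n(E° − E)/0.0592 = 6(2.00 − 1.943)/0.0592 = 5.777, so Q = 5.98 × 10^5.
With Q = [Al³⁺]^2/[Cu²⁺]^3 and the known concentrations, [Cu²⁺]^3 in the denominator gives [Cu²⁺] = 5.6 × 10^-5 M.

5.6 × 10^-5 M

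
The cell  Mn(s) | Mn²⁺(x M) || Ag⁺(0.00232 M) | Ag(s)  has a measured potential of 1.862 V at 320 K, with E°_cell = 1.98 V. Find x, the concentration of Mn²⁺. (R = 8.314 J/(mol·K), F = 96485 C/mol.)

From the Nernst equation, ln Q = nF(E° − E)/RT = 2×96485×(1.98 − 1.862)/(8.314×320) = 8.559, so Q = 5210.
With Q = [Mn²⁺]/[Ag⁺]^2 and the known concentrations, [Mn²⁺] in the numerator gives [Mn²⁺] = 0.028 M.

0.028 M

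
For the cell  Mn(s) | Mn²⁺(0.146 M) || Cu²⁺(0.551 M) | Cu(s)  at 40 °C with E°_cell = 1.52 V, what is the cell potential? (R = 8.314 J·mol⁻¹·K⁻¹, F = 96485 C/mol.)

Balancing electrons gives n = 2; the reaction quotient is Q = [Mn²⁺]/[Cu²⁺] = 0.265.
E = E° − (RT/nF) ln Q = 1.52 − (8.314×313)/(2×96485) × (-1.328) = 1.520 + 0.018 = 1.538 V.

1.54 V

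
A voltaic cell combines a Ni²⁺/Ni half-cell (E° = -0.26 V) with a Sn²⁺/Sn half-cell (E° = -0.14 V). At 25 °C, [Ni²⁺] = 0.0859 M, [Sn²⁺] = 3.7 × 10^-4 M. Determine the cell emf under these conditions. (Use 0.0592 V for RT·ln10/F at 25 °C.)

The Sn²⁺/Sn couple has the higher reduction potential and acts as the cathode, so E°_cell = -0.14 − (-0.26) = 0.12 V.
Balancing electrons gives n = 2; the reaction quotient is Q = [Ni²⁺]/[Sn²⁺] = 232.
At 25 °C, E = E° − (0.0592/n) log Q = 0.12 − (0.0592/2)(2.366) = 0.120 − 0.070 = 0.050 V.

0.050 V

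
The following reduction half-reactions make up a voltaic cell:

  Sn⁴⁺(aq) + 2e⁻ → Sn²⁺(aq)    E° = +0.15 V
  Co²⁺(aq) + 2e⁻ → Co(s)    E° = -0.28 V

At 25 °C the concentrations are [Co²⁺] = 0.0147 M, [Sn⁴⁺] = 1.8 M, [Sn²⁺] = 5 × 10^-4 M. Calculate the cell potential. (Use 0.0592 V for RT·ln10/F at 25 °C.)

The Sn⁴⁺/Sn²⁺ couple has the higher reduction potential and acts as the cathode, so E°_cell = +0.15 − (-0.28) = 0.43 V.
Balancing electrons gives n = 2; the reaction quotient is Q = [Co²⁺]·[Sn²⁺]/[Sn⁴⁺] = 4.08 × 10^-6.
At 25 °C, E = E° − (0.0592/n) log Q = 0.43 − (0.0592/2)(-5.389) = 0.430 + 0.160 = 0.590 V.

0.590 V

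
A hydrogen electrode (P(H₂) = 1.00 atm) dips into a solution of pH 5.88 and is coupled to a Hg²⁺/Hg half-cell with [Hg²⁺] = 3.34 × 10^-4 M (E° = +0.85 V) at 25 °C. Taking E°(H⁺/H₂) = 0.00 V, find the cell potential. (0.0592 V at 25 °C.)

The Hg²⁺/Hg couple is the cathode, so E°_cell = 0.85 V; n = 2.
[H⁺] = 10^(−5.88) = 1.3 × 10^-6 M, and Q = [H⁺]^2 / ([Hg²⁺]·P(H₂)) = 5.2 × 10^-9.
E = E° − (0.0592/2) log Q = 0.85 − (0.0592/2)(-8.284) = 1.095 V.

1.10 V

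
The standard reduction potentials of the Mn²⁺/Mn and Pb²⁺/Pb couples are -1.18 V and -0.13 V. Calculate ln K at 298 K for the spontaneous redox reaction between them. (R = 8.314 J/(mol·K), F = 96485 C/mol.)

E°_cell = -0.13 − (-1.18) = 1.05 V, with n = 2 electrons transferred.
At equilibrium E = 0, so the Nernst equation gives ln K = nFE°/RT = (2)(96485)(1.05)/((8.314)(298)) = 81.78.

ln K = 81.8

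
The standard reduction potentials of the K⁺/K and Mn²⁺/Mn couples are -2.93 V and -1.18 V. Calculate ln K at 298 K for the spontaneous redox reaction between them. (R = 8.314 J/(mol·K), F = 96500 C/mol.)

ln K = 136.3

E°_cell = -1.18 − (-2.93) = 1.75 V, with n = 2 electrons transferred.
At equilibrium E = 0, so the Nernst equation gives ln K = nFE°/RT = (2)(96500)(1.75)/((8.314)(298)) = 136.32.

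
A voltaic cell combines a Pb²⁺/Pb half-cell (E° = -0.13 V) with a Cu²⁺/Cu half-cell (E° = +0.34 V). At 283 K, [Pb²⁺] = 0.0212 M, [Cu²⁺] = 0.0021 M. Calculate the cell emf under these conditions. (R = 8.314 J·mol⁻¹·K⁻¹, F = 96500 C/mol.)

The Cu²⁺/Cu couple has the higher reduction potential and acts as the cathode, so E°_cell = +0.34 − (-0.13) = 0.47 V.
Balancing electrons gives n = 2; the reaction quotient is Q = [Pb²⁺]/[Cu²⁺] = 10.1.
E = E° − (RT/nF) ln Q = 0.47 − (8.314×283)/(2×96500) × (2.312) = 0.470 − 0.028 = 0.442 V.

0.442 V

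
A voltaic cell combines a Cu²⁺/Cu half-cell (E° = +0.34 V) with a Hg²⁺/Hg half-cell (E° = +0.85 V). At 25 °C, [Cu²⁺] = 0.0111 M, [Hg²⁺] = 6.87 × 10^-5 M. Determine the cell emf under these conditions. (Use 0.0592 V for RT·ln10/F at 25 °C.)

0.445 V

The Hg²⁺/Hg couple has the higher reduction potential and acts as the cathode, so E°_cell = +0.85 − (+0.34) = 0.51 V.
Balancing electrons gives n = 2; the reaction quotient is Q = [Cu²⁺]/[Hg²⁺] = 162.
At 25 °C, E = E° − (0.0592/n) log Q = 0.51 − (0.0592/2)(2.208) = 0.510 − 0.065 = 0.445 V.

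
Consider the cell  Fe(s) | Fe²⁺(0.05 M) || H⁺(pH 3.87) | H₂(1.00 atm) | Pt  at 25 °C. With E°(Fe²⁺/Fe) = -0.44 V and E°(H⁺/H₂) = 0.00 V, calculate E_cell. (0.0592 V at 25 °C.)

0.25 V

The hydrogen couple is the cathode, so E°_cell = 0.44 V; n = 2.
[H⁺] = 10^(−3.87) = 1.3 × 10^-4 M, and Q = [Fe²⁺]·P(H₂) / [H⁺]^2 = 2.75 × 10^6.
E = E° − (0.0592/2) log Q = 0.44 − (0.0592/2)(6.439) = 0.249 V.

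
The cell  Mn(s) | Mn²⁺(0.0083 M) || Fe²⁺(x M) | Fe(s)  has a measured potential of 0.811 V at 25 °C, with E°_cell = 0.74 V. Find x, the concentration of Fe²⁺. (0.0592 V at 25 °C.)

2.1 M

From the Nernst equation, log Q = n(E° − E)/0.0592 = 2(0.74 − 0.811)/0.0592 = -2.399, so Q = 0.00399.
With Q = [Mn²⁺]/[Fe²⁺] and the known concentrations, [Fe²⁺] in the denominator gives [Fe²⁺] = 2.1 M.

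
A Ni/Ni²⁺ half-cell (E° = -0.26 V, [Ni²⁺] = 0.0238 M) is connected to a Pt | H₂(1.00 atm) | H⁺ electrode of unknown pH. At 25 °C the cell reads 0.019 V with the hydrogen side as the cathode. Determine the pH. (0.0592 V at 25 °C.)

pH = 4.88

E°_cell = 0.26 V and n = 2.
log Q = n(E° − E)/0.0592 = 2×(0.26 − 0.019)/0.0592 = 8.142.
With Q = [Ni²⁺]·P(H₂) / [H⁺]^2, solving for [H⁺] gives log[H⁺] = -4.883, so pH = 4.88.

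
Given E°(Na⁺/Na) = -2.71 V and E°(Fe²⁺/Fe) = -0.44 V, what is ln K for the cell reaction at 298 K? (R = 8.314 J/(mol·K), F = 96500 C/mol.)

E°_cell = -0.44 − (-2.71) = 2.27 V, with n = 2 electrons transferred.
At equilibrium E = 0, so the Nernst equation gives ln K = nFE°/RT = (2)(96500)(2.27)/((8.314)(298)) = 176.83.

ln K = 176.8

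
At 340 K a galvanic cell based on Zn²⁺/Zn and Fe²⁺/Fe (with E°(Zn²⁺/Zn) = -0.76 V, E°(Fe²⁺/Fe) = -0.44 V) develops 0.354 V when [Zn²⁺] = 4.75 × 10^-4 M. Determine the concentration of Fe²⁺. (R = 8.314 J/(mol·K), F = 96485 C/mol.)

0.0048 M

From the Nernst equation, ln Q = nF(E° − E)/RT = 2×96485×(0.32 − 0.354)/(8.314×340) = -2.321, so Q = 0.0982.
With Q = [Zn²⁺]/[Fe²⁺] and the known concentrations, [Fe²⁺] in the denominator gives [Fe²⁺] = 0.0048 M.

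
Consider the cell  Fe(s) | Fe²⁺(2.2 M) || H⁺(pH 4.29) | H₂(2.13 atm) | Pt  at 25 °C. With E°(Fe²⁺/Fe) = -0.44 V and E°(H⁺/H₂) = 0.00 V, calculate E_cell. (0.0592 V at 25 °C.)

The hydrogen couple is the cathode, so E°_cell = 0.44 V; n = 2.
[H⁺] = 10^(−4.29) = 5.1 × 10^-5 M, and Q = [Fe²⁺]·P(H₂) / [H⁺]^2 = 1.78 × 10^9.
E = E° − (0.0592/2) log Q = 0.44 − (0.0592/2)(9.251) = 0.166 V.

0.17 V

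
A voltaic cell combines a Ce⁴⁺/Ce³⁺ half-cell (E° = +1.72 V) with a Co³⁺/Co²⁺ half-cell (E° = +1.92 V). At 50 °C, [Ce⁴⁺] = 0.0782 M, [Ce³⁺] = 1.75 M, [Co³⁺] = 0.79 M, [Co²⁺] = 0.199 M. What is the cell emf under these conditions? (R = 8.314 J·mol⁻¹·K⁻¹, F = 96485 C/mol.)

The Co³⁺/Co²⁺ couple has the higher reduction potential and acts as the cathode, so E°_cell = +1.92 − (+1.72) = 0.20 V.
Balancing electrons gives n = 1; the reaction quotient is Q = [Ce⁴⁺]·[Co²⁺]/([Ce³⁺]·[Co³⁺]) = 0.0113.
E = E° − (RT/nF) ln Q = 0.20 − (8.314×323)/(1×96485) × (-4.487) = 0.200 + 0.125 = 0.325 V.

0.325 V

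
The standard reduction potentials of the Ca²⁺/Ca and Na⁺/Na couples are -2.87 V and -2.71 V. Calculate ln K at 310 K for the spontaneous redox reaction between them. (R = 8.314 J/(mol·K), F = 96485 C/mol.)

ln K = 12.0

E°_cell = -2.71 − (-2.87) = 0.16 V, with n = 2 electrons transferred.
At equilibrium E = 0, so the Nernst equation gives ln K = nFE°/RT = (2)(96485)(0.16)/((8.314)(310)) = 11.98.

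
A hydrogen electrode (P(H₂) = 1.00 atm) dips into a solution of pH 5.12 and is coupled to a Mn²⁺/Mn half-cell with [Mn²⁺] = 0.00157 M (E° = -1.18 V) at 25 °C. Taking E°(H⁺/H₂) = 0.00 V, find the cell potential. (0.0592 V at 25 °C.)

The hydrogen couple is the cathode, so E°_cell = 1.18 V; n = 2.
[H⁺] = 10^(−5.12) = 7.6 × 10^-6 M, and Q = [Mn²⁺]·P(H₂) / [H⁺]^2 = 2.73 × 10^7.
E = E° − (0.0592/2) log Q = 1.18 − (0.0592/2)(7.436) = 0.960 V.

0.96 V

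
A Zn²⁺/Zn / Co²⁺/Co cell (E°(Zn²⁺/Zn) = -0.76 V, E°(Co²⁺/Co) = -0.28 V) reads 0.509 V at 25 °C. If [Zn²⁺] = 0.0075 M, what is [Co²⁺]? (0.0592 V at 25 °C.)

From the Nernst equation, log Q = n(E° − E)/0.0592 = 2(0.48 − 0.509)/0.0592 = -0.980, so Q = 0.105.
With Q = [Zn²⁺]/[Co²⁺] and the known concentrations, [Co²⁺] in the denominator gives [Co²⁺] = 0.072 M.

0.072 M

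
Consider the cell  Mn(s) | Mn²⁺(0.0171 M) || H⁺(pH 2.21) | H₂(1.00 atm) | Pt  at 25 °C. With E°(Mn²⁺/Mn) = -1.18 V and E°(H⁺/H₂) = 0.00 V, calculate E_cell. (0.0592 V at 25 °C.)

The hydrogen couple is the cathode, so E°_cell = 1.18 V; n = 2.
[H⁺] = 10^(−2.21) = 0.0062 M, and Q = [Mn²⁺]·P(H₂) / [H⁺]^2 = 450.
E = E° − (0.0592/2) log Q = 1.18 − (0.0592/2)(2.653) = 1.101 V.

1.10 V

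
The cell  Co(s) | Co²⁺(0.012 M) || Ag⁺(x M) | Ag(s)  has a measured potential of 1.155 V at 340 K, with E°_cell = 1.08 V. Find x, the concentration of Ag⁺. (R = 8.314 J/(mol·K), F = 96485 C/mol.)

From the Nernst equation, ln Q = nF(E° − E)/RT = 2×96485×(1.08 − 1.155)/(8.314×340) = -5.120, so Q = 0.00598.
With Q = [Co²⁺]/[Ag⁺]^2 and the known concentrations, [Ag⁺]^2 in the denominator gives [Ag⁺] = 1.4 M.

1.4 M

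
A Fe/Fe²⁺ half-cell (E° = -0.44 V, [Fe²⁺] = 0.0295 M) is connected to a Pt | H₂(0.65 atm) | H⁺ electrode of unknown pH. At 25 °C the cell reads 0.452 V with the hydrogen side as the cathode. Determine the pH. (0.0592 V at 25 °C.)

pH = 0.66

E°_cell = 0.44 V and n = 2.
log Q = n(E° − E)/0.0592 = 2×(0.44 − 0.452)/0.0592 = -0.405.
With Q = [Fe²⁺]·P(H₂) / [H⁺]^2, solving for [H⁺] gives log[H⁺] = -0.656, so pH = 0.66.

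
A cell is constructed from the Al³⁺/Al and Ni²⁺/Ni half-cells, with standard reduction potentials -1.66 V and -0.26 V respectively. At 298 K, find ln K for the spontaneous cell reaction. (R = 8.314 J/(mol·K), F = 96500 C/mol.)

ln K = 327.2

E°_cell = -0.26 − (-1.66) = 1.40 V, with n = 6 electrons transferred.
At equilibrium E = 0, so the Nernst equation gives ln K = nFE°/RT = (6)(96500)(1.40)/((8.314)(298)) = 327.18.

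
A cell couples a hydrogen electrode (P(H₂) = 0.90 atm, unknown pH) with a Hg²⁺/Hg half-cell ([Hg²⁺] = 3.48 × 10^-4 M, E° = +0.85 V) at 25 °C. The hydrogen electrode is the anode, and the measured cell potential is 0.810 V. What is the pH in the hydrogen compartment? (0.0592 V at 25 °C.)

pH = 1.08

E°_cell = 0.85 V and n = 2.
log Q = n(E° − E)/0.0592 = 2×(0.85 − 0.810)/0.0592 = 1.351.
With Q = [H⁺]^2 / ([Hg²⁺]·P(H₂)), solving for [H⁺] gives log[H⁺] = -1.076, so pH = 1.08.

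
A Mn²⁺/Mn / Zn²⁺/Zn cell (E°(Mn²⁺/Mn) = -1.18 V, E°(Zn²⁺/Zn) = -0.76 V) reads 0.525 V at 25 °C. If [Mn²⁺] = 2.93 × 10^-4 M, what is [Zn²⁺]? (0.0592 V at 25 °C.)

1.0 M

From the Nernst equation, log Q = n(E° − E)/0.0592 = 2(0.42 − 0.525)/0.0592 = -3.547, so Q = 2.84 × 10^-4.
With Q = [Mn²⁺]/[Zn²⁺] and the known concentrations, [Zn²⁺] in the denominator gives [Zn²⁺] = 1.0 M.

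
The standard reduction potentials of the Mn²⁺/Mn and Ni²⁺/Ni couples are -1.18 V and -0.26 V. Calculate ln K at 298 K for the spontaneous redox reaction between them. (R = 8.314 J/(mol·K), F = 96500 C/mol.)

ln K = 71.7

E°_cell = -0.26 − (-1.18) = 0.92 V, with n = 2 electrons transferred.
At equilibrium E = 0, so the Nernst equation gives ln K = nFE°/RT = (2)(96500)(0.92)/((8.314)(298)) = 71.67.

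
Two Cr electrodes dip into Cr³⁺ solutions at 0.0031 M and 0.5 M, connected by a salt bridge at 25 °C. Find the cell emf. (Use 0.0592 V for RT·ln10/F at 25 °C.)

Both half-cells are Cr³⁺/Cr, so E°_cell = 0. The concentrated side is the cathode; the cell reaction moves Cr³⁺ from high to low concentration with n = 3.
Q = [Cr³⁺]_dilute/[Cr³⁺]_conc = 0.0031/0.5 = 0.00620.
E = 0 − (0.0592/3) log Q = −(0.0592/3)(-2.208) = 0.0436 V.

0.044 V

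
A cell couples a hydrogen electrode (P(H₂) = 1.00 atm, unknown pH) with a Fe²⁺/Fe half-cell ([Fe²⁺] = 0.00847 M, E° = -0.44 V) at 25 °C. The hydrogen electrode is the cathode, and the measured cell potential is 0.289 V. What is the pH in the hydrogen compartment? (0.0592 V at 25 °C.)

pH = 3.59

E°_cell = 0.44 V and n = 2.
log Q = n(E° − E)/0.0592 = 2×(0.44 − 0.289)/0.0592 = 5.101.
With Q = [Fe²⁺]·P(H₂) / [H⁺]^2, solving for [H⁺] gives log[H⁺] = -3.587, so pH = 3.59.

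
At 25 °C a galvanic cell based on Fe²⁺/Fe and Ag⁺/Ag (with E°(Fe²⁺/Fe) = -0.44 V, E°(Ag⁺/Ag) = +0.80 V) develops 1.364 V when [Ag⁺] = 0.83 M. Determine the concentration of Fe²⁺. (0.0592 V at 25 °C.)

4.5 × 10^-5 M

From the Nernst equation, log Q = n(E° − E)/0.0592 = 2(1.24 − 1.364)/0.0592 = -4.189, so Q = 6.47 × 10^-5.
With Q = [Fe²⁺]/[Ag⁺]^2 and the known concentrations, [Fe²⁺] in the numerator gives [Fe²⁺] = 4.5 × 10^-5 M.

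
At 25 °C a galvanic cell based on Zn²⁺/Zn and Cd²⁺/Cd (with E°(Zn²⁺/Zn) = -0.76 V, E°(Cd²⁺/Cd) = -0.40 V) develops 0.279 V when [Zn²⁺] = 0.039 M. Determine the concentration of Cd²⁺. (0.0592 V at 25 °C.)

7.2 × 10^-5 M

From the Nernst equation, log Q = n(E° − E)/0.0592 = 2(0.36 − 0.279)/0.0592 = 2.736, so Q = 545.
With Q = [Zn²⁺]/[Cd²⁺] and the known concentrations, [Cd²⁺] in the denominator gives [Cd²⁺] = 7.2 × 10^-5 M.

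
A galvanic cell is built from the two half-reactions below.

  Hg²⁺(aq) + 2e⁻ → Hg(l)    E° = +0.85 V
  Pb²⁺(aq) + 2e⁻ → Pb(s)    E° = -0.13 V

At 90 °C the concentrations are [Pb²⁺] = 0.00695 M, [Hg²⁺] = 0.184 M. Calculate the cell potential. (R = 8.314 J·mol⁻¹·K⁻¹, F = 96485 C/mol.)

The Hg²⁺/Hg couple has the higher reduction potential and acts as the cathode, so E°_cell = +0.85 − (-0.13) = 0.98 V.
Balancing electrons gives n = 2; the reaction quotient is Q = [Pb²⁺]/[Hg²⁺] = 0.0378.
E = E° − (RT/nF) ln Q = 0.98 − (8.314×363)/(2×96485) × (-3.276) = 0.980 + 0.051 = 1.031 V.

1.03 V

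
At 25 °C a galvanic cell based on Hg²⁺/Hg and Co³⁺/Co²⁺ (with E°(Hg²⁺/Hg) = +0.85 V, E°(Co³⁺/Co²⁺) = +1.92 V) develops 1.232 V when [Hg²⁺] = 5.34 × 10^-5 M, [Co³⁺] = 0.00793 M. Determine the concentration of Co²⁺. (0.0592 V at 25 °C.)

0.002 M

From the Nernst equation, log Q = n(E° − E)/0.0592 = 2(1.07 − 1.232)/0.0592 = -5.473, so Q = 3.37 × 10^-6.
With Q = [Hg²⁺]·[Co²⁺]^2/[Co³⁺]^2 and the known concentrations, [Co²⁺]^2 in the numerator gives [Co²⁺] = 0.002 M.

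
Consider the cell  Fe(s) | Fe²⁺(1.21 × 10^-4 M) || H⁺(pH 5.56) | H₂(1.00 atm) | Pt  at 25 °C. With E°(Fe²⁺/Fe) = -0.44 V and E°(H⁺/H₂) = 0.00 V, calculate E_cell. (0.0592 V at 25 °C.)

0.23 V

The hydrogen couple is the cathode, so E°_cell = 0.44 V; n = 2.
[H⁺] = 10^(−5.56) = 2.8 × 10^-6 M, and Q = [Fe²⁺]·P(H₂) / [H⁺]^2 = 1.6 × 10^7.
E = E° − (0.0592/2) log Q = 0.44 − (0.0592/2)(7.203) = 0.227 V.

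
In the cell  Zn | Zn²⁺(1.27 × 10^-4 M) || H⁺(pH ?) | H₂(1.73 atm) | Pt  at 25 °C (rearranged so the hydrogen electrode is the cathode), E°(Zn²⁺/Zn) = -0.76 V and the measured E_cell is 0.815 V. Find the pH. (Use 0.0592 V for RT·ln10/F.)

pH = 0.90

E°_cell = 0.76 V and n = 2.
log Q = n(E° − E)/0.0592 = 2×(0.76 − 0.815)/0.0592 = -1.858.
With Q = [Zn²⁺]·P(H₂) / [H⁺]^2, solving for [H⁺] gives log[H⁺] = -0.900, so pH = 0.90.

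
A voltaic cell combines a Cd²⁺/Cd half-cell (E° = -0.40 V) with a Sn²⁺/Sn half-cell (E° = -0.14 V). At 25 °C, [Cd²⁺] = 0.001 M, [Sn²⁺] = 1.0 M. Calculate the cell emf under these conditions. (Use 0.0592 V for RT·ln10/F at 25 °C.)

The Sn²⁺/Sn couple has the higher reduction potential and acts as the cathode, so E°_cell = -0.14 − (-0.40) = 0.26 V.
Balancing electrons gives n = 2; the reaction quotient is Q = [Cd²⁺]/[Sn²⁺] = 0.00100.
At 25 °C, E = E° − (0.0592/n) log Q = 0.26 − (0.0592/2)(-3.000) = 0.260 + 0.089 = 0.349 V.

0.349 V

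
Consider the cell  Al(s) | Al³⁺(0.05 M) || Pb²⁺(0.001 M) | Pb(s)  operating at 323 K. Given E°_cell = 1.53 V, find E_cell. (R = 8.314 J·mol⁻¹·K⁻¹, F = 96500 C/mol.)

1.46 V

Balancing electrons gives n = 6; the reaction quotient is Q = [Al³⁺]^2/[Pb²⁺]^3 = 2.5 × 10^6.
E = E° − (RT/nF) ln Q = 1.53 − (8.314×323)/(6×96500) × (14.732) = 1.530 − 0.068 = 1.462 V.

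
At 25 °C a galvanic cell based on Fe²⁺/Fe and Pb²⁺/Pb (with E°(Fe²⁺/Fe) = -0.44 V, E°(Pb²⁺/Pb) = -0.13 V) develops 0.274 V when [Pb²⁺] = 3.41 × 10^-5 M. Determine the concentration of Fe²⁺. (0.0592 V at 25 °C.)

5.6 × 10^-4 M

From the Nernst equation, log Q = n(E° − E)/0.0592 = 2(0.31 − 0.274)/0.0592 = 1.216, so Q = 16.5.
With Q = [Fe²⁺]/[Pb²⁺] and the known concentrations, [Fe²⁺] in the numerator gives [Fe²⁺] = 5.6 × 10^-4 M.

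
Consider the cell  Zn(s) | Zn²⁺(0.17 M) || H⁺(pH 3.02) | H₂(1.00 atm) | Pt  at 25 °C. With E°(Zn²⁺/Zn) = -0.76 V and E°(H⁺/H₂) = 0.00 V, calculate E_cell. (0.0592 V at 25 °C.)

The hydrogen couple is the cathode, so E°_cell = 0.76 V; n = 2.
[H⁺] = 10^(−3.02) = 9.5 × 10^-4 M, and Q = [Zn²⁺]·P(H₂) / [H⁺]^2 = 1.86 × 10^5.
E = E° − (0.0592/2) log Q = 0.76 − (0.0592/2)(5.270) = 0.604 V.

0.60 V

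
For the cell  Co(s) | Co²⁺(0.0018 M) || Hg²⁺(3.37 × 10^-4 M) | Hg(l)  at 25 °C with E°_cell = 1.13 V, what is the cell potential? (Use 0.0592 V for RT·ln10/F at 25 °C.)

Balancing electrons gives n = 2; the reaction quotient is Q = [Co²⁺]/[Hg²⁺] = 5.34.
At 25 °C, E = E° − (0.0592/n) log Q = 1.13 − (0.0592/2)(0.728) = 1.130 − 0.022 = 1.108 V.

1.11 V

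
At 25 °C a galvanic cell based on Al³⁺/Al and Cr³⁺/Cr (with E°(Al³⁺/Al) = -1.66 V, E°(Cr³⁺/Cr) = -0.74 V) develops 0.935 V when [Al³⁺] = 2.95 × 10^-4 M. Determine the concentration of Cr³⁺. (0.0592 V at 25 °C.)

From the Nernst equation, log Q = n(E° − E)/0.0592 = 3(0.92 − 0.935)/0.0592 = -0.760, so Q = 0.174.
With Q = [Al³⁺]/[Cr³⁺] and the known concentrations, [Cr³⁺] in the denominator gives [Cr³⁺] = 0.0017 M.

0.0017 M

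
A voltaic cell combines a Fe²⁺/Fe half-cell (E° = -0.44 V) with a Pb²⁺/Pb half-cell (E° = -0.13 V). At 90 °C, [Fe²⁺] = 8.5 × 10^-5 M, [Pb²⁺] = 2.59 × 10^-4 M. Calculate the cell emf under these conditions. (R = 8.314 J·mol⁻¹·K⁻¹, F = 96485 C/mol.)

The Pb²⁺/Pb couple has the higher reduction potential and acts as the cathode, so E°_cell = -0.13 − (-0.44) = 0.31 V.
Balancing electrons gives n = 2; the reaction quotient is Q = [Fe²⁺]/[Pb²⁺] = 0.328.
E = E° − (RT/nF) ln Q = 0.31 − (8.314×363)/(2×96485) × (-1.114) = 0.310 + 0.017 = 0.327 V.

0.327 V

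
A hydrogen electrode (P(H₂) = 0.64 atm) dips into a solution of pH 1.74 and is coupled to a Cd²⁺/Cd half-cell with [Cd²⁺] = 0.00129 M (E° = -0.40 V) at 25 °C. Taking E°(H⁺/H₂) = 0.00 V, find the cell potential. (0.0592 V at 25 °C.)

0.39 V

The hydrogen couple is the cathode, so E°_cell = 0.40 V; n = 2.
[H⁺] = 10^(−1.74) = 0.018 M, and Q = [Cd²⁺]·P(H₂) / [H⁺]^2 = 2.49.
E = E° − (0.0592/2) log Q = 0.40 − (0.0592/2)(0.397) = 0.388 V.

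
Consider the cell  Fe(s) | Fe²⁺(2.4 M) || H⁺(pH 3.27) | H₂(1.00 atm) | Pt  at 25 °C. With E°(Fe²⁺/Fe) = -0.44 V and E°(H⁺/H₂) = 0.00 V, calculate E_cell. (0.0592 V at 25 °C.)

The hydrogen couple is the cathode, so E°_cell = 0.44 V; n = 2.
[H⁺] = 10^(−3.27) = 5.4 × 10^-4 M, and Q = [Fe²⁺]·P(H₂) / [H⁺]^2 = 8.32 × 10^6.
E = E° − (0.0592/2) log Q = 0.44 − (0.0592/2)(6.920) = 0.235 V.

0.24 V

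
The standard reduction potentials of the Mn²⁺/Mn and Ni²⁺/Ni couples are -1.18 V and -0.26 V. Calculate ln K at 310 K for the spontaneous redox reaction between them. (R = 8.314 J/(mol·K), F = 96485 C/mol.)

ln K = 68.9

E°_cell = -0.26 − (-1.18) = 0.92 V, with n = 2 electrons transferred.
At equilibrium E = 0, so the Nernst equation gives ln K = nFE°/RT = (2)(96485)(0.92)/((8.314)(310)) = 68.88.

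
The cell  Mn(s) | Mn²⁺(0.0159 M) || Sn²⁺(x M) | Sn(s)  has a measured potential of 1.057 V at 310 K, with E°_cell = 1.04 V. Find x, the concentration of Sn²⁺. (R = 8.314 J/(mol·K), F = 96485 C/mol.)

From the Nernst equation, ln Q = nF(E° − E)/RT = 2×96485×(1.04 − 1.057)/(8.314×310) = -1.273, so Q = 0.280.
With Q = [Mn²⁺]/[Sn²⁺] and the known concentrations, [Sn²⁺] in the denominator gives [Sn²⁺] = 0.057 M.

0.057 M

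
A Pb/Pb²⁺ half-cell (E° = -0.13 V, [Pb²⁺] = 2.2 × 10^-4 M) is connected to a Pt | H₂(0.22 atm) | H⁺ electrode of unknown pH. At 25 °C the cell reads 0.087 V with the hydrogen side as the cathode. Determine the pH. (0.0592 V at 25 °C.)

E°_cell = 0.13 V and n = 2.
log Q = n(E° − E)/0.0592 = 2×(0.13 − 0.087)/0.0592 = 1.453.
With Q = [Pb²⁺]·P(H₂) / [H⁺]^2, solving for [H⁺] gives log[H⁺] = -2.884, so pH = 2.88.

pH = 2.88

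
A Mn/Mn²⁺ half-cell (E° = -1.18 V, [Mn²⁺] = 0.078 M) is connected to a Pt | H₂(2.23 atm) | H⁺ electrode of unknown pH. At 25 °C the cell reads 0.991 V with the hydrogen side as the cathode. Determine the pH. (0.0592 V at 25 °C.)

pH = 3.57

E°_cell = 1.18 V and n = 2.
log Q = n(E° − E)/0.0592 = 2×(1.18 − 0.991)/0.0592 = 6.385.
With Q = [Mn²⁺]·P(H₂) / [H⁺]^2, solving for [H⁺] gives log[H⁺] = -3.572, so pH = 3.57.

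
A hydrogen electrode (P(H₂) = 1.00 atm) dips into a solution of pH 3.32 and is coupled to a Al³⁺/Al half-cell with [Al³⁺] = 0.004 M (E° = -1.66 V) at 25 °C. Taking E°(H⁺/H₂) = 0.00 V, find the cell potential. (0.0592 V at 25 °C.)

1.51 V

The hydrogen couple is the cathode, so E°_cell = 1.66 V; n = 6.
[H⁺] = 10^(−3.32) = 4.8 × 10^-4 M, and Q = [Al³⁺]^2·P(H₂)^3 / [H⁺]^6 = 1.33 × 10^15.
E = E° − (0.0592/6) log Q = 1.66 − (0.0592/6)(15.124) = 1.511 V.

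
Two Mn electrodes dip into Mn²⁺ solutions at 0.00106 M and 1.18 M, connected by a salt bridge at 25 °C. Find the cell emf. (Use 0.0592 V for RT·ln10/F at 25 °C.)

Both half-cells are Mn²⁺/Mn, so E°_cell = 0. The concentrated side is the cathode; the cell reaction moves Mn²⁺ from high to low concentration with n = 2.
Q = [Mn²⁺]_dilute/[Mn²⁺]_conc = 0.00106/1.18 = 8.98 × 10^-4.
E = 0 − (0.0592/2) log Q = −(0.0592/2)(-3.047) = 0.0902 V.

0.090 V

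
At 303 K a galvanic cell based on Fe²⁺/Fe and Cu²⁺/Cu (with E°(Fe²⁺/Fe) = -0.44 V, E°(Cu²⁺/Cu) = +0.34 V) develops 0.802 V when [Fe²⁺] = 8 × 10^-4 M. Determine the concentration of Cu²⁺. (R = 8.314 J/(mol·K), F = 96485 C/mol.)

0.0043 M

From the Nernst equation, ln Q = nF(E° − E)/RT = 2×96485×(0.78 − 0.802)/(8.314×303) = -1.685, so Q = 0.185.
With Q = [Fe²⁺]/[Cu²⁺] and the known concentrations, [Cu²⁺] in the denominator gives [Cu²⁺] = 0.0043 M.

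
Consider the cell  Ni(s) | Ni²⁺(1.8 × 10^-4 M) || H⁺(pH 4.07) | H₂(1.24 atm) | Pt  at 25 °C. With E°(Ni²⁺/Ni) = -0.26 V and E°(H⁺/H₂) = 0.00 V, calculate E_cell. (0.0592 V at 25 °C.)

0.13 V

The hydrogen couple is the cathode, so E°_cell = 0.26 V; n = 2.
[H⁺] = 10^(−4.07) = 8.5 × 10^-5 M, and Q = [Ni²⁺]·P(H₂) / [H⁺]^2 = 3.08 × 10^4.
E = E° − (0.0592/2) log Q = 0.26 − (0.0592/2)(4.489) = 0.127 V.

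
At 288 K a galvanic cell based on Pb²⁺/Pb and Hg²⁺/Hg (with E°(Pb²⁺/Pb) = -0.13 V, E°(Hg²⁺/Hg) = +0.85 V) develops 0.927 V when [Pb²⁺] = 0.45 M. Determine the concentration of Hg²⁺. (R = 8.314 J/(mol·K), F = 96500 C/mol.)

From the Nernst equation, ln Q = nF(E° − E)/RT = 2×96500×(0.98 − 0.927)/(8.314×288) = 4.272, so Q = 71.7.
With Q = [Pb²⁺]/[Hg²⁺] and the known concentrations, [Hg²⁺] in the denominator gives [Hg²⁺] = 0.0063 M.

0.0063 M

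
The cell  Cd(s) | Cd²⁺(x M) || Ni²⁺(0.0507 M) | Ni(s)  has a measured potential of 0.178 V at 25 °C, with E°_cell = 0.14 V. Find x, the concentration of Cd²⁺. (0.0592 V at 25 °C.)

0.0026 M

From the Nernst equation, log Q = n(E° − E)/0.0592 = 2(0.14 − 0.178)/0.0592 = -1.284, so Q = 0.0520.
With Q = [Cd²⁺]/[Ni²⁺] and the known concentrations, [Cd²⁺] in the numerator gives [Cd²⁺] = 0.0026 M.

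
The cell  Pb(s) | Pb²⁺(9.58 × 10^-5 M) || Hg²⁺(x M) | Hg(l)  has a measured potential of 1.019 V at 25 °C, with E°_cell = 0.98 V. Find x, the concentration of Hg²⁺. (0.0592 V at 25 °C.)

0.002 M

From the Nernst equation, log Q = n(E° − E)/0.0592 = 2(0.98 − 1.019)/0.0592 = -1.318, so Q = 0.0481.
With Q = [Pb²⁺]/[Hg²⁺] and the known concentrations, [Hg²⁺] in the denominator gives [Hg²⁺] = 0.002 M.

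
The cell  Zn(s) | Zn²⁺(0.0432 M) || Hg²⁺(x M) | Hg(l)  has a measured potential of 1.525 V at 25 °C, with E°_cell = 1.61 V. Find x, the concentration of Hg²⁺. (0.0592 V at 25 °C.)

From the Nernst equation, log Q = n(E° − E)/0.0592 = 2(1.61 − 1.525)/0.0592 = 2.872, so Q = 744.
With Q = [Zn²⁺]/[Hg²⁺] and the known concentrations, [Hg²⁺] in the denominator gives [Hg²⁺] = 5.8 × 10^-5 M.

5.8 × 10^-5 M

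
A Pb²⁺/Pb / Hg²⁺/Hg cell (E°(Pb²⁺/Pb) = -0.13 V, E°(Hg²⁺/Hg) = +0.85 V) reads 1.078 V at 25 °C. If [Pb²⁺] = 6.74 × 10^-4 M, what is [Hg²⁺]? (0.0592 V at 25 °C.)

From the Nernst equation, log Q = n(E° − E)/0.0592 = 2(0.98 − 1.078)/0.0592 = -3.311, so Q = 4.89 × 10^-4.
With Q = [Pb²⁺]/[Hg²⁺] and the known concentrations, [Hg²⁺] in the denominator gives [Hg²⁺] = 1.4 M.

1.4 M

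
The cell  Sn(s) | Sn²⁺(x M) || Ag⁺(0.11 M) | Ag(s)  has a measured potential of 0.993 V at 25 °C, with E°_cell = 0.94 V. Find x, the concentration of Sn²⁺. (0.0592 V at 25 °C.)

From the Nernst equation, log Q = n(E° − E)/0.0592 = 2(0.94 − 0.993)/0.0592 = -1.791, so Q = 0.0162.
With Q = [Sn²⁺]/[Ag⁺]^2 and the known concentrations, [Sn²⁺] in the numerator gives [Sn²⁺] = 2 × 10^-4 M.

2 × 10^-4 M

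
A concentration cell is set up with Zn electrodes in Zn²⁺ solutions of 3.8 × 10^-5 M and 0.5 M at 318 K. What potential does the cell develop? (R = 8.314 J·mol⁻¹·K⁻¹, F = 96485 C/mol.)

Both half-cells are Zn²⁺/Zn, so E°_cell = 0. The concentrated side is the cathode; the cell reaction moves Zn²⁺ from high to low concentration with n = 2.
Q = [Zn²⁺]_dilute/[Zn²⁺]_conc = 3.8 × 10^-5/0.5 = 7.6 × 10^-5.
E = 0 − (RT/nF) ln Q = −((8.314×318)/(2×96485))(-9.485) = 0.1300 V.

0.13 V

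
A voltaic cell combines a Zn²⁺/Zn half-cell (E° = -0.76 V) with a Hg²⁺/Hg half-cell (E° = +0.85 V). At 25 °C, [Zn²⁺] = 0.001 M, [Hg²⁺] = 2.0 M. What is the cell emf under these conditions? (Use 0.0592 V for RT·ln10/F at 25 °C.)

1.71 V

The Hg²⁺/Hg couple has the higher reduction potential and acts as the cathode, so E°_cell = +0.85 − (-0.76) = 1.61 V.
Balancing electrons gives n = 2; the reaction quotient is Q = [Zn²⁺]/[Hg²⁺] = 5 × 10^-4.
At 25 °C, E = E° − (0.0592/n) log Q = 1.61 − (0.0592/2)(-3.301) = 1.610 + 0.098 = 1.708 V.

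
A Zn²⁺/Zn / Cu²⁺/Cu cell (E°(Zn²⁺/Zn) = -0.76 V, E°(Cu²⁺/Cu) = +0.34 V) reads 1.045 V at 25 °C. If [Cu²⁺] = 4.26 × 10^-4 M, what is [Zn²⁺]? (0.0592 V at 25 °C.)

From the Nernst equation, log Q = n(E° − E)/0.0592 = 2(1.10 − 1.045)/0.0592 = 1.858, so Q = 72.1.
With Q = [Zn²⁺]/[Cu²⁺] and the known concentrations, [Zn²⁺] in the numerator gives [Zn²⁺] = 0.031 M.

0.031 M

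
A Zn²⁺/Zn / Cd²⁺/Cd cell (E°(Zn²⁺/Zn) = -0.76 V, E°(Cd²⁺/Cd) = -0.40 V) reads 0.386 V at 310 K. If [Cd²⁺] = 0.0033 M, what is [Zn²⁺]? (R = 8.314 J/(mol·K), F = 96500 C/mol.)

From the Nernst equation, ln Q = nF(E° − E)/RT = 2×96500×(0.36 − 0.386)/(8.314×310) = -1.947, so Q = 0.143.
With Q = [Zn²⁺]/[Cd²⁺] and the known concentrations, [Zn²⁺] in the numerator gives [Zn²⁺] = 4.7 × 10^-4 M.

4.7 × 10^-4 M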